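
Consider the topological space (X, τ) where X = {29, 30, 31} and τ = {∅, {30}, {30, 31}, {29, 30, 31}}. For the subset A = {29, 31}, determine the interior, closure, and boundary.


int(A) = ∅, cl(A) = {29, 31}, ∂A = {29, 31}.

Closed sets in (X, τ) are complements of opens:
  closed(X, τ) = {∅, {29}, {29, 31}, {29, 30, 31}}.
int(A) = ⋃ {U ∈ τ : U ⊆ A}. Opens contained in A: ∅.
Taking the union of these: int(A) = ∅.
cl(A) = ⋂ {C closed : A ⊆ C}. Closed sets containing A: {29, 31}, {29, 30, 31}.
Intersecting these: cl(A) = {29, 31}.
∂A = cl(A) ∖ int(A) = {29, 31} ∖ ∅ = {29, 31}.


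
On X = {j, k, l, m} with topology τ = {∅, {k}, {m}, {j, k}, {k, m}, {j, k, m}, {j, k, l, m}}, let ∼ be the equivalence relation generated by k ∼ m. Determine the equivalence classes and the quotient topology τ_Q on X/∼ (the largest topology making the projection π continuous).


X/∼ = {[j], [k=m], [l]}; |τ_Q| = 4.

Equivalence classes: [j], [k=m], [l].
Quotient map π: X → X/∼ sends j ↦ [j], k ↦ [k=m], l ↦ [l], m ↦ [k=m].
For each subset V ⊆ X/∼, compute π^{-1}(V) ⊆ X and check whether π^{-1}(V) ∈ τ. V is open in τ_Q iff π^{-1}(V) ∈ τ.
  V = {}: π^{-1}(V) = ∅ ∈ τ ✓.
  V = {[j]}: π^{-1}(V) = {j} ∉ τ ✗.
  V = {[k=m]}: π^{-1}(V) = {k, m} ∈ τ ✓.
  V = {[j], [k=m]}: π^{-1}(V) = {j, k, m} ∈ τ ✓.
  V = {[l]}: π^{-1}(V) = {l} ∉ τ ✗.
  V = {[j], [l]}: π^{-1}(V) = {j, l} ∉ τ ✗.
  V = {[k=m], [l]}: π^{-1}(V) = {k, l, m} ∉ τ ✗.
  V = {[j], [k=m], [l]}: π^{-1}(V) = {j, k, l, m} ∈ τ ✓.
Open sets in the quotient: τ_Q = {{}, {[k=m]}, {[j], [k=m]}, {[j], [k=m], [l]}} (4 elements).


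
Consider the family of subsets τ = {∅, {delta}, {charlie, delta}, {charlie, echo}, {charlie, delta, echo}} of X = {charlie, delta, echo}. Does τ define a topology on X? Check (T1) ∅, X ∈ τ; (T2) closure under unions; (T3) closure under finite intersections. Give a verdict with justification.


τ is NOT a topology on X.

Axiom (T1): ∅ ∈ τ? Yes; X ∈ τ? Yes.
Axiom (T2/T3): check pairwise unions and intersections of members of τ.
Counterexample for (T3): {charlie, delta} ∩ {charlie, echo} = {charlie} ∉ τ. Therefore τ is NOT a topology.


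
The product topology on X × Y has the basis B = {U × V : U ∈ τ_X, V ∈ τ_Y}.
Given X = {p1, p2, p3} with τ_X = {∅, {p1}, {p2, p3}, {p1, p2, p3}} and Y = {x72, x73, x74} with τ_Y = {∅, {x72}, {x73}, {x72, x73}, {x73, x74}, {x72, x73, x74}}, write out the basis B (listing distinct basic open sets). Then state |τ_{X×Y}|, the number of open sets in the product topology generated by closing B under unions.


Basis B = {∅ × ∅, {p1} × {x72}, {p1} × {x73}, {p1} × {x72, x73}, {p1} × {x73, x74}, {p2, p3} × {x72}, {p2, p3} × {x73}, {p1} × {x72, x73, x74}, {p1, p2, p3} × {x72}, {p1, p2, p3} × {x73}, {p2, p3} × {x72, x73}, {p2, p3} × {x73, x74}, {p1, p2, p3} × {x72, x73}, {p1, p2, p3} × {x73, x74}, {p2, p3} × {x72, x73, x74}, {p1, p2, p3} × {x72, x73, x74}}; |τ_{X×Y}| = 36.

Enumerate products U × V with U ∈ τ_X, V ∈ τ_Y (deduplicated):
  ∅ × ∅ = {} (∅)
  {p1} × {x72} = {(p1,x72)}
  {p1} × {x73} = {(p1,x73)}
  {p1} × {x72, x73} = {(p1,x72), (p1,x73)}
  {p1} × {x73, x74} = {(p1,x73), (p1,x74)}
  {p2, p3} × {x72} = {(p2,x72), (p3,x72)}
  {p2, p3} × {x73} = {(p2,x73), (p3,x73)}
  {p1} × {x72, x73, x74} = {(p1,x72), (p1,x73), (p1,x74)}
  {p1, p2, p3} × {x72} = {(p1,x72), (p2,x72), (p3,x72)}
  {p1, p2, p3} × {x73} = {(p1,x73), (p2,x73), (p3,x73)}
  {p2, p3} × {x72, x73} = {(p2,x72), (p2,x73), (p3,x72), (p3,x73)}
  {p2, p3} × {x73, x74} = {(p2,x73), (p2,x74), (p3,x73), (p3,x74)}
  {p1, p2, p3} × {x72, x73} = {(p1,x72), (p1,x73), (p2,x72), (p2,x73), (p3,x72), (p3,x73)}
  {p1, p2, p3} × {x73, x74} = {(p1,x73), (p1,x74), (p2,x73), (p2,x74), (p3,x73), (p3,x74)}
  {p2, p3} × {x72, x73, x74} = {(p2,x72), (p2,x73), (p2,x74), (p3,x72), (p3,x73), (p3,x74)}
  {p1, p2, p3} × {x72, x73, x74} = {(p1,x72), (p1,x73), (p1,x74), (p2,x72), (p2,x73), (p2,x74), (p3,x72), (p3,x73), (p3,x74)}
These 16 distinct sets form the basis B.
Close under arbitrary unions to get τ_{X×Y}; counting gives |τ_{X×Y}| = 36.


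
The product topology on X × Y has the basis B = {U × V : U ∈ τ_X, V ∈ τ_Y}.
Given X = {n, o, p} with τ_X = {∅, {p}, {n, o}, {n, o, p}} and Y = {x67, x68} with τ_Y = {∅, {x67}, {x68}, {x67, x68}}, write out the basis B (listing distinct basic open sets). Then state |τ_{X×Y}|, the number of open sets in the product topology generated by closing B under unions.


Basis B = {∅ × ∅, {p} × {x67}, {p} × {x68}, {n, o} × {x67}, {n, o} × {x68}, {p} × {x67, x68}, {n, o, p} × {x67}, {n, o, p} × {x68}, {n, o} × {x67, x68}, {n, o, p} × {x67, x68}}; |τ_{X×Y}| = 16.

Enumerate products U × V with U ∈ τ_X, V ∈ τ_Y (deduplicated):
  ∅ × ∅ = {} (∅)
  {p} × {x67} = {(p,x67)}
  {p} × {x68} = {(p,x68)}
  {n, o} × {x67} = {(n,x67), (o,x67)}
  {n, o} × {x68} = {(n,x68), (o,x68)}
  {p} × {x67, x68} = {(p,x67), (p,x68)}
  {n, o, p} × {x67} = {(n,x67), (o,x67), (p,x67)}
  {n, o, p} × {x68} = {(n,x68), (o,x68), (p,x68)}
  {n, o} × {x67, x68} = {(n,x67), (n,x68), (o,x67), (o,x68)}
  {n, o, p} × {x67, x68} = {(n,x67), (n,x68), (o,x67), (o,x68), (p,x67), (p,x68)}
These 10 distinct sets form the basis B.
Close under arbitrary unions to get τ_{X×Y}; counting gives |τ_{X×Y}| = 16.


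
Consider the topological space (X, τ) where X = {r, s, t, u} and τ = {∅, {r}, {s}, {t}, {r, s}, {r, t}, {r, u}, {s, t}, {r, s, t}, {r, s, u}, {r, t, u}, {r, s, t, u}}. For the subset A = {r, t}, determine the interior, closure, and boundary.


int(A) = {r, t}, cl(A) = {r, t, u}, ∂A = {u}.

Closed sets in (X, τ) are complements of opens:
  closed(X, τ) = {∅, {s}, {t}, {u}, {r, u}, {s, t}, {s, u}, {t, u}, {r, s, u}, {r, t, u}, {s, t, u}, {r, s, t, u}}.
int(A) = ⋃ {U ∈ τ : U ⊆ A}. Opens contained in A: ∅, {r}, {t}, {r, t}.
Taking the union of these: int(A) = {r, t}.
cl(A) = ⋂ {C closed : A ⊆ C}. Closed sets containing A: {r, t, u}, {r, s, t, u}.
Intersecting these: cl(A) = {r, t, u}.
∂A = cl(A) ∖ int(A) = {r, t, u} ∖ {r, t} = {u}.


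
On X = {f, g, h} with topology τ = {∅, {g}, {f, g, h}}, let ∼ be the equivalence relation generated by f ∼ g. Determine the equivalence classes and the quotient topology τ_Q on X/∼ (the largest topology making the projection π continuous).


X/∼ = {[f=g], [h]}; |τ_Q| = 2.

Equivalence classes: [f=g], [h].
Quotient map π: X → X/∼ sends f ↦ [f=g], g ↦ [f=g], h ↦ [h].
For each subset V ⊆ X/∼, compute π^{-1}(V) ⊆ X and check whether π^{-1}(V) ∈ τ. V is open in τ_Q iff π^{-1}(V) ∈ τ.
  V = {}: π^{-1}(V) = ∅ ∈ τ ✓.
  V = {[f=g]}: π^{-1}(V) = {f, g} ∉ τ ✗.
  V = {[h]}: π^{-1}(V) = {h} ∉ τ ✗.
  V = {[f=g], [h]}: π^{-1}(V) = {f, g, h} ∈ τ ✓.
Open sets in the quotient: τ_Q = {{}, {[f=g], [h]}} (2 elements).


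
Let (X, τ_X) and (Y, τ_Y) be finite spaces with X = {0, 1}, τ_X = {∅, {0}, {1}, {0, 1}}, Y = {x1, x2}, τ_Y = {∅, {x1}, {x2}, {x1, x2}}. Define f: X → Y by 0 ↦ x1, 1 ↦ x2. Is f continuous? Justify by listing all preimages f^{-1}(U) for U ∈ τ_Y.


f IS continuous.

Compute f^{-1}(U) for each U ∈ τ_Y:
  U = ∅: f^{-1}(U) = ∅ ∈ τ_X ✓.
  U = {x1}: f^{-1}(U) = {0} ∈ τ_X ✓.
  U = {x2}: f^{-1}(U) = {1} ∈ τ_X ✓.
  U = {x1, x2}: f^{-1}(U) = {0, 1} ∈ τ_X ✓.
Every preimage lies in τ_X, so f IS continuous.


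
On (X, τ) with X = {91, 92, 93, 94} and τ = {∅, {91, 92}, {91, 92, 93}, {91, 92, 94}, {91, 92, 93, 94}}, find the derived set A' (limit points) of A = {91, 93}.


A' = {92, 93, 94}

For each x ∈ X, list the open sets U ∈ τ with x ∈ U, then check whether U ∩ (A ∖ {x}) ≠ ∅ for every such U.
  x = 91: open {91, 92} ∋ x has {91, 92} ∩ (A ∖ {91}) = ∅, so x is NOT a limit point.
  x = 92: opens ∋ x are {91, 92}, {91, 92, 93}, {91, 92, 94}, {91, 92, 93, 94}; each meets A ∖ {92}, so x IS a limit point.
  x = 93: opens ∋ x are {91, 92, 93}, {91, 92, 93, 94}; each meets A ∖ {93}, so x IS a limit point.
  x = 94: opens ∋ x are {91, 92, 94}, {91, 92, 93, 94}; each meets A ∖ {94}, so x IS a limit point.
Collecting: A' = {92, 93, 94}.


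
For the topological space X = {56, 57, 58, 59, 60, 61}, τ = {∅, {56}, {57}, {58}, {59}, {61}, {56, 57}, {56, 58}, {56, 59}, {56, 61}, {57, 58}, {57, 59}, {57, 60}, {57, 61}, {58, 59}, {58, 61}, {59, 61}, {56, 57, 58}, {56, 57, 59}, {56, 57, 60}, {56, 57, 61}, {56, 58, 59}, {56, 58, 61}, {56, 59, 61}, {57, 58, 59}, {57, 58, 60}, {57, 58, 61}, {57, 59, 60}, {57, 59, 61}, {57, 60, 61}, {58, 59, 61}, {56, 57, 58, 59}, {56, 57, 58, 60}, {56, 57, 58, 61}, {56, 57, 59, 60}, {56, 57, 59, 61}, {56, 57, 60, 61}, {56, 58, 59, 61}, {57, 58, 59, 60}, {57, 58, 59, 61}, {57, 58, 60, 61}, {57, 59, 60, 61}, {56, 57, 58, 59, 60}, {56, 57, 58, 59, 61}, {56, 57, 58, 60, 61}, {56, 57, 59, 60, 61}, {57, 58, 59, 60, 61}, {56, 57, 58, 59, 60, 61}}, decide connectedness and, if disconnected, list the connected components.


(X, τ) is disconnected; components = [{56}, {58}, {59}, {61}, {57, 60}].

Find clopen sets (U ∈ τ with X ∖ U ∈ τ):
  U = ∅, X ∖ U = {56, 57, 58, 59, 60, 61} — both open, so U is clopen.
  U = {56}, X ∖ U = {57, 58, 59, 60, 61} — both open, so U is clopen.
  U = {58}, X ∖ U = {56, 57, 59, 60, 61} — both open, so U is clopen.
  U = {59}, X ∖ U = {56, 57, 58, 60, 61} — both open, so U is clopen.
  U = {61}, X ∖ U = {56, 57, 58, 59, 60} — both open, so U is clopen.
  U = {56, 58}, X ∖ U = {57, 59, 60, 61} — both open, so U is clopen.
  U = {56, 59}, X ∖ U = {57, 58, 60, 61} — both open, so U is clopen.
  U = {56, 61}, X ∖ U = {57, 58, 59, 60} — both open, so U is clopen.
  U = {57, 60}, X ∖ U = {56, 58, 59, 61} — both open, so U is clopen.
  U = {58, 59}, X ∖ U = {56, 57, 60, 61} — both open, so U is clopen.
  U = {58, 61}, X ∖ U = {56, 57, 59, 60} — both open, so U is clopen.
  U = {59, 61}, X ∖ U = {56, 57, 58, 60} — both open, so U is clopen.
  U = {56, 57, 60}, X ∖ U = {58, 59, 61} — both open, so U is clopen.
  U = {56, 58, 59}, X ∖ U = {57, 60, 61} — both open, so U is clopen.
  U = {56, 58, 61}, X ∖ U = {57, 59, 60} — both open, so U is clopen.
  U = {56, 59, 61}, X ∖ U = {57, 58, 60} — both open, so U is clopen.
  U = {57, 58, 60}, X ∖ U = {56, 59, 61} — both open, so U is clopen.
  U = {57, 59, 60}, X ∖ U = {56, 58, 61} — both open, so U is clopen.
  U = {57, 60, 61}, X ∖ U = {56, 58, 59} — both open, so U is clopen.
  U = {58, 59, 61}, X ∖ U = {56, 57, 60} — both open, so U is clopen.
  U = {56, 57, 58, 60}, X ∖ U = {59, 61} — both open, so U is clopen.
  U = {56, 57, 59, 60}, X ∖ U = {58, 61} — both open, so U is clopen.
  U = {56, 57, 60, 61}, X ∖ U = {58, 59} — both open, so U is clopen.
  U = {56, 58, 59, 61}, X ∖ U = {57, 60} — both open, so U is clopen.
  U = {57, 58, 59, 60}, X ∖ U = {56, 61} — both open, so U is clopen.
  U = {57, 58, 60, 61}, X ∖ U = {56, 59} — both open, so U is clopen.
  U = {57, 59, 60, 61}, X ∖ U = {56, 58} — both open, so U is clopen.
  U = {56, 57, 58, 59, 60}, X ∖ U = {61} — both open, so U is clopen.
  U = {56, 57, 58, 60, 61}, X ∖ U = {59} — both open, so U is clopen.
  U = {56, 57, 59, 60, 61}, X ∖ U = {58} — both open, so U is clopen.
  U = {57, 58, 59, 60, 61}, X ∖ U = {56} — both open, so U is clopen.
  U = {56, 57, 58, 59, 60, 61}, X ∖ U = ∅ — both open, so U is clopen.
Nontrivial clopen(s) exist: e.g. {56, 61}. So (X, τ) is disconnected.
Compute connected components by grouping points that agree on all clopens:
  component: {56}
  component: {58}
  component: {59}
  component: {61}
  component: {57, 60}


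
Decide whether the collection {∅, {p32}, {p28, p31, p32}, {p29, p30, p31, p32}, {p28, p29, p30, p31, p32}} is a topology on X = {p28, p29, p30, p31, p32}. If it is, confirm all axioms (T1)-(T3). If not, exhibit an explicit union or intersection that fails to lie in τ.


τ is NOT a topology on X.

Axiom (T1): ∅ ∈ τ? Yes; X ∈ τ? Yes.
Axiom (T2/T3): check pairwise unions and intersections of members of τ.
Counterexample for (T3): {p28, p31, p32} ∩ {p29, p30, p31, p32} = {p31, p32} ∉ τ. Therefore τ is NOT a topology.


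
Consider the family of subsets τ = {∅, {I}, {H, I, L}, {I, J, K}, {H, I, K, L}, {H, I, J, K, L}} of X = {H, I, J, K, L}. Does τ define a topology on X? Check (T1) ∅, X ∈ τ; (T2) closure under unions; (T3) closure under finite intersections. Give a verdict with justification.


τ is NOT a topology on X.

Axiom (T1): ∅ ∈ τ? Yes; X ∈ τ? Yes.
Axiom (T2/T3): check pairwise unions and intersections of members of τ.
Counterexample for (T3): {I, J, K} ∩ {H, I, K, L} = {I, K} ∉ τ. Therefore τ is NOT a topology.


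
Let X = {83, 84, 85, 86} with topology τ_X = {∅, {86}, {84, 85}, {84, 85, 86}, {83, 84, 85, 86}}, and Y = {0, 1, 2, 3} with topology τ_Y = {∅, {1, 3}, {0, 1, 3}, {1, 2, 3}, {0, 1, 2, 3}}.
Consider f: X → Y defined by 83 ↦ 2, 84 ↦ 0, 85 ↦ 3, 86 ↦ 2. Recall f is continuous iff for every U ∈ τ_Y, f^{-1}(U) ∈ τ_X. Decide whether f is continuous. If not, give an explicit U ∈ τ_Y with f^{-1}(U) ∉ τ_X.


f is NOT continuous.

Compute f^{-1}(U) for each U ∈ τ_Y:
  U = ∅: f^{-1}(U) = ∅ ∈ τ_X ✓.
  U = {1, 3}: f^{-1}(U) = {85} ∉ τ_X ✗.
  U = {0, 1, 3}: f^{-1}(U) = {84, 85} ∈ τ_X ✓.
  U = {1, 2, 3}: f^{-1}(U) = {83, 85, 86} ∉ τ_X ✗.
  U = {0, 1, 2, 3}: f^{-1}(U) = {83, 84, 85, 86} ∈ τ_X ✓.
Found U = {1, 3} with f^{-1}(U) = {85} not in τ_X. Therefore f is NOT continuous.


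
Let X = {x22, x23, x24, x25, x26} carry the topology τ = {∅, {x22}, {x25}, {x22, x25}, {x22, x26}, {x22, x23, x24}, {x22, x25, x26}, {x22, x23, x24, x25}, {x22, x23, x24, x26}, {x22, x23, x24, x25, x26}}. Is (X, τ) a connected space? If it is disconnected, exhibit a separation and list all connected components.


(X, τ) is disconnected; components = [{x25}, {x22, x23, x24, x26}].

Find clopen sets (U ∈ τ with X ∖ U ∈ τ):
  U = ∅, X ∖ U = {x22, x23, x24, x25, x26} — both open, so U is clopen.
  U = {x25}, X ∖ U = {x22, x23, x24, x26} — both open, so U is clopen.
  U = {x22, x23, x24, x26}, X ∖ U = {x25} — both open, so U is clopen.
  U = {x22, x23, x24, x25, x26}, X ∖ U = ∅ — both open, so U is clopen.
Nontrivial clopen(s) exist: e.g. {x25}. So (X, τ) is disconnected.
Compute connected components by grouping points that agree on all clopens:
  component: {x25}
  component: {x22, x23, x24, x26}


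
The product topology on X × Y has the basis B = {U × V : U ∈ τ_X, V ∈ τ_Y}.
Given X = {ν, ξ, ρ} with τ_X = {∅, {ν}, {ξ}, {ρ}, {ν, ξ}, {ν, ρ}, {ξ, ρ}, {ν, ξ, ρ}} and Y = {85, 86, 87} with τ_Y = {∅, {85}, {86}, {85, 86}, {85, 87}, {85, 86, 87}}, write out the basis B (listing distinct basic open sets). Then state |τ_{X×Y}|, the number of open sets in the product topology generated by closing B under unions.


Basis B = {∅ × ∅, {ν} × {85}, {ν} × {86}, {ξ} × {85}, {ξ} × {86}, {ρ} × {85}, {ρ} × {86}, {ν} × {85, 86}, {ν} × {85, 87}, {ν, ξ} × {85}, {ν, ρ} × {85}, {ν, ξ} × {86}, {ν, ρ} × {86}, {ξ} × {85, 86}, {ξ} × {85, 87}, {ξ, ρ} × {85}, {ξ, ρ} × {86}, {ρ} × {85, 86}, {ρ} × {85, 87}, {ν} × {85, 86, 87}, {ν, ξ, ρ} × {85}, {ν, ξ, ρ} × {86}, {ξ} × {85, 86, 87}, {ρ} × {85, 86, 87}, {ν, ξ} × {85, 86}, {ν, ρ} × {85, 86}, {ν, ξ} × {85, 87}, {ν, ρ} × {85, 87}, {ξ, ρ} × {85, 86}, {ξ, ρ} × {85, 87}, {ν, ξ} × {85, 86, 87}, {ν, ρ} × {85, 86, 87}, {ν, ξ, ρ} × {85, 86}, {ν, ξ, ρ} × {85, 87}, {ξ, ρ} × {85, 86, 87}, {ν, ξ, ρ} × {85, 86, 87}}; |τ_{X×Y}| = 216.

Enumerate products U × V with U ∈ τ_X, V ∈ τ_Y (deduplicated):
  ∅ × ∅ = {} (∅)
  {ν} × {85} = {(ν,85)}
  {ν} × {86} = {(ν,86)}
  {ξ} × {85} = {(ξ,85)}
  {ξ} × {86} = {(ξ,86)}
  {ρ} × {85} = {(ρ,85)}
  {ρ} × {86} = {(ρ,86)}
  {ν} × {85, 86} = {(ν,85), (ν,86)}
  {ν} × {85, 87} = {(ν,85), (ν,87)}
  {ν, ξ} × {85} = {(ν,85), (ξ,85)}
  {ν, ρ} × {85} = {(ν,85), (ρ,85)}
  {ν, ξ} × {86} = {(ν,86), (ξ,86)}
  {ν, ρ} × {86} = {(ν,86), (ρ,86)}
  {ξ} × {85, 86} = {(ξ,85), (ξ,86)}
  {ξ} × {85, 87} = {(ξ,85), (ξ,87)}
  {ξ, ρ} × {85} = {(ξ,85), (ρ,85)}
  {ξ, ρ} × {86} = {(ξ,86), (ρ,86)}
  {ρ} × {85, 86} = {(ρ,85), (ρ,86)}
  {ρ} × {85, 87} = {(ρ,85), (ρ,87)}
  {ν} × {85, 86, 87} = {(ν,85), (ν,86), (ν,87)}
  {ν, ξ, ρ} × {85} = {(ν,85), (ξ,85), (ρ,85)}
  {ν, ξ, ρ} × {86} = {(ν,86), (ξ,86), (ρ,86)}
  {ξ} × {85, 86, 87} = {(ξ,85), (ξ,86), (ξ,87)}
  {ρ} × {85, 86, 87} = {(ρ,85), (ρ,86), (ρ,87)}
  {ν, ξ} × {85, 86} = {(ν,85), (ν,86), (ξ,85), (ξ,86)}
  {ν, ρ} × {85, 86} = {(ν,85), (ν,86), (ρ,85), (ρ,86)}
  {ν, ξ} × {85, 87} = {(ν,85), (ν,87), (ξ,85), (ξ,87)}
  {ν, ρ} × {85, 87} = {(ν,85), (ν,87), (ρ,85), (ρ,87)}
  {ξ, ρ} × {85, 86} = {(ξ,85), (ξ,86), (ρ,85), (ρ,86)}
  {ξ, ρ} × {85, 87} = {(ξ,85), (ξ,87), (ρ,85), (ρ,87)}
  {ν, ξ} × {85, 86, 87} = {(ν,85), (ν,86), (ν,87), (ξ,85), (ξ,86), (ξ,87)}
  {ν, ρ} × {85, 86, 87} = {(ν,85), (ν,86), (ν,87), (ρ,85), (ρ,86), (ρ,87)}
  {ν, ξ, ρ} × {85, 86} = {(ν,85), (ν,86), (ξ,85), (ξ,86), (ρ,85), (ρ,86)}
  {ν, ξ, ρ} × {85, 87} = {(ν,85), (ν,87), (ξ,85), (ξ,87), (ρ,85), (ρ,87)}
  {ξ, ρ} × {85, 86, 87} = {(ξ,85), (ξ,86), (ξ,87), (ρ,85), (ρ,86), (ρ,87)}
  {ν, ξ, ρ} × {85, 86, 87} = {(ν,85), (ν,86), (ν,87), (ξ,85), (ξ,86), (ξ,87), (ρ,85), (ρ,86), (ρ,87)}
These 36 distinct sets form the basis B.
Close under arbitrary unions to get τ_{X×Y}; counting gives |τ_{X×Y}| = 216.


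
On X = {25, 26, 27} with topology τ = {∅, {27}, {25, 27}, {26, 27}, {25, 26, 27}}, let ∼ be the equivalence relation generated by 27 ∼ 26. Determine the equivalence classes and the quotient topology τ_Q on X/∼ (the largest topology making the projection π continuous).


X/∼ = {[25], [26=27]}; |τ_Q| = 3.

Equivalence classes: [25], [26=27].
Quotient map π: X → X/∼ sends 25 ↦ [25], 26 ↦ [26=27], 27 ↦ [26=27].
For each subset V ⊆ X/∼, compute π^{-1}(V) ⊆ X and check whether π^{-1}(V) ∈ τ. V is open in τ_Q iff π^{-1}(V) ∈ τ.
  V = {}: π^{-1}(V) = ∅ ∈ τ ✓.
  V = {[25]}: π^{-1}(V) = {25} ∉ τ ✗.
  V = {[26=27]}: π^{-1}(V) = {26, 27} ∈ τ ✓.
  V = {[25], [26=27]}: π^{-1}(V) = {25, 26, 27} ∈ τ ✓.
Open sets in the quotient: τ_Q = {{}, {[26=27]}, {[25], [26=27]}} (3 elements).


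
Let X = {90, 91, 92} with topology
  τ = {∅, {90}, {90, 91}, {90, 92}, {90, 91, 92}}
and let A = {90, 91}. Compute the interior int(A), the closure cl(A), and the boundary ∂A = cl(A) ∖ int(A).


int(A) = {90, 91}, cl(A) = {90, 91, 92}, ∂A = {92}.

Closed sets in (X, τ) are complements of opens:
  closed(X, τ) = {∅, {91}, {92}, {91, 92}, {90, 91, 92}}.
int(A) = ⋃ {U ∈ τ : U ⊆ A}. Opens contained in A: ∅, {90}, {90, 91}.
Taking the union of these: int(A) = {90, 91}.
cl(A) = ⋂ {C closed : A ⊆ C}. Closed sets containing A: {90, 91, 92}.
Intersecting these: cl(A) = {90, 91, 92}.
∂A = cl(A) ∖ int(A) = {90, 91, 92} ∖ {90, 91} = {92}.


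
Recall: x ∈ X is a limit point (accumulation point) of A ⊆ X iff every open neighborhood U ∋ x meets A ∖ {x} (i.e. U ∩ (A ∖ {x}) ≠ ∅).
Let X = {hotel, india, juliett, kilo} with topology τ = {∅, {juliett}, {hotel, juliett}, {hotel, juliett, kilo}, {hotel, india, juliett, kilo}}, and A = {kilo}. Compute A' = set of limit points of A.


A' = {india}

For each x ∈ X, list the open sets U ∈ τ with x ∈ U, then check whether U ∩ (A ∖ {x}) ≠ ∅ for every such U.
  x = hotel: open {hotel, juliett} ∋ x has {hotel, juliett} ∩ (A ∖ {hotel}) = ∅, so x is NOT a limit point.
  x = india: opens ∋ x are {hotel, india, juliett, kilo}; each meets A ∖ {india}, so x IS a limit point.
  x = juliett: open {juliett} ∋ x has {juliett} ∩ (A ∖ {juliett}) = ∅, so x is NOT a limit point.
  x = kilo: open {hotel, juliett, kilo} ∋ x has {hotel, juliett, kilo} ∩ (A ∖ {kilo}) = ∅, so x is NOT a limit point.
Collecting: A' = {india}.


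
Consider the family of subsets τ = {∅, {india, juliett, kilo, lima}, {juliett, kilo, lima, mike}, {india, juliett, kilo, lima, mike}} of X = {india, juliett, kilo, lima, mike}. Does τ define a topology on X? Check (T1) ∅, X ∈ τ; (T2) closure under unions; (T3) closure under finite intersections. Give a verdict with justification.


τ is NOT a topology on X.

Axiom (T1): ∅ ∈ τ? Yes; X ∈ τ? Yes.
Axiom (T2/T3): check pairwise unions and intersections of members of τ.
Counterexample for (T3): {india, juliett, kilo, lima} ∩ {juliett, kilo, lima, mike} = {juliett, kilo, lima} ∉ τ. Therefore τ is NOT a topology.


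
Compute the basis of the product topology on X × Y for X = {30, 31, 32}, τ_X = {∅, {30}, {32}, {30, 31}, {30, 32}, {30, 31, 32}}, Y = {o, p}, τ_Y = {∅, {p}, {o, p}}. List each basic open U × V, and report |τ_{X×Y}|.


Basis B = {∅ × ∅, {30} × {p}, {32} × {p}, {30} × {o, p}, {30, 31} × {p}, {30, 32} × {p}, {32} × {o, p}, {30, 31, 32} × {p}, {30, 31} × {o, p}, {30, 32} × {o, p}, {30, 31, 32} × {o, p}}; |τ_{X×Y}| = 18.

Enumerate products U × V with U ∈ τ_X, V ∈ τ_Y (deduplicated):
  ∅ × ∅ = {} (∅)
  {30} × {p} = {(30,p)}
  {32} × {p} = {(32,p)}
  {30} × {o, p} = {(30,o), (30,p)}
  {30, 31} × {p} = {(30,p), (31,p)}
  {30, 32} × {p} = {(30,p), (32,p)}
  {32} × {o, p} = {(32,o), (32,p)}
  {30, 31, 32} × {p} = {(30,p), (31,p), (32,p)}
  {30, 31} × {o, p} = {(30,o), (30,p), (31,o), (31,p)}
  {30, 32} × {o, p} = {(30,o), (30,p), (32,o), (32,p)}
  {30, 31, 32} × {o, p} = {(30,o), (30,p), (31,o), (31,p), (32,o), (32,p)}
These 11 distinct sets form the basis B.
Close under arbitrary unions to get τ_{X×Y}; counting gives |τ_{X×Y}| = 18.


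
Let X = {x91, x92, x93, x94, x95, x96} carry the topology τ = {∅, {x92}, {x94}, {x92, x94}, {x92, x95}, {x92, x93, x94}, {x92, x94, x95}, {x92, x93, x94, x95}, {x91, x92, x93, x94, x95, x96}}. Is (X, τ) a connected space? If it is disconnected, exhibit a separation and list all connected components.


(X, τ) is connected.

Find clopen sets (U ∈ τ with X ∖ U ∈ τ):
  U = ∅, X ∖ U = {x91, x92, x93, x94, x95, x96} — both open, so U is clopen.
  U = {x91, x92, x93, x94, x95, x96}, X ∖ U = ∅ — both open, so U is clopen.
Only trivial clopens (∅ and X) exist, so (X, τ) is connected.
Compute connected components by grouping points that agree on all clopens:
  component: {x91, x92, x93, x94, x95, x96}


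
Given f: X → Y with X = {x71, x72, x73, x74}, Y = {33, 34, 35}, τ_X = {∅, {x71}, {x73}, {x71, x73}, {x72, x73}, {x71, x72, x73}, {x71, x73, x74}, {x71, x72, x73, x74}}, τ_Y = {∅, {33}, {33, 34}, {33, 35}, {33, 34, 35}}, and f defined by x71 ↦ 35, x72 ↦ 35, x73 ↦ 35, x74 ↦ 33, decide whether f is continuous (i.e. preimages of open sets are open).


f is NOT continuous.

Compute f^{-1}(U) for each U ∈ τ_Y:
  U = ∅: f^{-1}(U) = ∅ ∈ τ_X ✓.
  U = {33}: f^{-1}(U) = {x74} ∉ τ_X ✗.
  U = {33, 34}: f^{-1}(U) = {x74} ∉ τ_X ✗.
  U = {33, 35}: f^{-1}(U) = {x71, x72, x73, x74} ∈ τ_X ✓.
  U = {33, 34, 35}: f^{-1}(U) = {x71, x72, x73, x74} ∈ τ_X ✓.
Found U = {33} with f^{-1}(U) = {x74} not in τ_X. Therefore f is NOT continuous.


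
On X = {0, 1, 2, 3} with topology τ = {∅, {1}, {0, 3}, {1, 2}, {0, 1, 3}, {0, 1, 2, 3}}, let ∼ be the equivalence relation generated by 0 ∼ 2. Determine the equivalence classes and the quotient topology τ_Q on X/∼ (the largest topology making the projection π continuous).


X/∼ = {[0=2], [1], [3]}; |τ_Q| = 3.

Equivalence classes: [0=2], [1], [3].
Quotient map π: X → X/∼ sends 0 ↦ [0=2], 1 ↦ [1], 2 ↦ [0=2], 3 ↦ [3].
For each subset V ⊆ X/∼, compute π^{-1}(V) ⊆ X and check whether π^{-1}(V) ∈ τ. V is open in τ_Q iff π^{-1}(V) ∈ τ.
  V = {}: π^{-1}(V) = ∅ ∈ τ ✓.
  V = {[0=2]}: π^{-1}(V) = {0, 2} ∉ τ ✗.
  V = {[1]}: π^{-1}(V) = {1} ∈ τ ✓.
  V = {[0=2], [1]}: π^{-1}(V) = {0, 1, 2} ∉ τ ✗.
  V = {[3]}: π^{-1}(V) = {3} ∉ τ ✗.
  V = {[0=2], [3]}: π^{-1}(V) = {0, 2, 3} ∉ τ ✗.
  V = {[1], [3]}: π^{-1}(V) = {1, 3} ∉ τ ✗.
  V = {[0=2], [1], [3]}: π^{-1}(V) = {0, 1, 2, 3} ∈ τ ✓.
Open sets in the quotient: τ_Q = {{}, {[1]}, {[0=2], [1], [3]}} (3 elements).


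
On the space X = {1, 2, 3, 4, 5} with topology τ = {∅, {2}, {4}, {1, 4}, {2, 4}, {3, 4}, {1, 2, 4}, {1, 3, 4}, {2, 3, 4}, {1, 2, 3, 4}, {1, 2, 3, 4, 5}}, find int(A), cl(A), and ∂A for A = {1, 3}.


int(A) = ∅, cl(A) = {1, 3, 5}, ∂A = {1, 3, 5}.

Closed sets in (X, τ) are complements of opens:
  closed(X, τ) = {∅, {5}, {1, 5}, {2, 5}, {3, 5}, {1, 2, 5}, {1, 3, 5}, {2, 3, 5}, {1, 2, 3, 5}, {1, 3, 4, 5}, {1, 2, 3, 4, 5}}.
int(A) = ⋃ {U ∈ τ : U ⊆ A}. Opens contained in A: ∅.
Taking the union of these: int(A) = ∅.
cl(A) = ⋂ {C closed : A ⊆ C}. Closed sets containing A: {1, 3, 5}, {1, 2, 3, 5}, {1, 3, 4, 5}, {1, 2, 3, 4, 5}.
Intersecting these: cl(A) = {1, 3, 5}.
∂A = cl(A) ∖ int(A) = {1, 3, 5} ∖ ∅ = {1, 3, 5}.


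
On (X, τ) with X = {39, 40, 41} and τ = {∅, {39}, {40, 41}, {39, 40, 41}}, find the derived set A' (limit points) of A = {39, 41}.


A' = {40}

For each x ∈ X, list the open sets U ∈ τ with x ∈ U, then check whether U ∩ (A ∖ {x}) ≠ ∅ for every such U.
  x = 39: open {39} ∋ x has {39} ∩ (A ∖ {39}) = ∅, so x is NOT a limit point.
  x = 40: opens ∋ x are {40, 41}, {39, 40, 41}; each meets A ∖ {40}, so x IS a limit point.
  x = 41: open {40, 41} ∋ x has {40, 41} ∩ (A ∖ {41}) = ∅, so x is NOT a limit point.
Collecting: A' = {40}.


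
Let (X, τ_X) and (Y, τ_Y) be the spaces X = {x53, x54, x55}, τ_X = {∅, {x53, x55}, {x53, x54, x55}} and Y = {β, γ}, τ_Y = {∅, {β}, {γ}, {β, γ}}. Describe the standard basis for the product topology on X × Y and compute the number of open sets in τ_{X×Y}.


Basis B = {∅ × ∅, {x53, x55} × {β}, {x53, x55} × {γ}, {x53, x54, x55} × {β}, {x53, x54, x55} × {γ}, {x53, x55} × {β, γ}, {x53, x54, x55} × {β, γ}}; |τ_{X×Y}| = 9.

Enumerate products U × V with U ∈ τ_X, V ∈ τ_Y (deduplicated):
  ∅ × ∅ = {} (∅)
  {x53, x55} × {β} = {(x53,β), (x55,β)}
  {x53, x55} × {γ} = {(x53,γ), (x55,γ)}
  {x53, x54, x55} × {β} = {(x53,β), (x54,β), (x55,β)}
  {x53, x54, x55} × {γ} = {(x53,γ), (x54,γ), (x55,γ)}
  {x53, x55} × {β, γ} = {(x53,β), (x53,γ), (x55,β), (x55,γ)}
  {x53, x54, x55} × {β, γ} = {(x53,β), (x53,γ), (x54,β), (x54,γ), (x55,β), (x55,γ)}
These 7 distinct sets form the basis B.
Close under arbitrary unions to get τ_{X×Y}; counting gives |τ_{X×Y}| = 9.


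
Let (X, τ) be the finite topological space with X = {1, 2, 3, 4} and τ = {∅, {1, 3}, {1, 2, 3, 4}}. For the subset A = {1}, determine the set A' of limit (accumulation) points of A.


A' = {2, 3, 4}

For each x ∈ X, list the open sets U ∈ τ with x ∈ U, then check whether U ∩ (A ∖ {x}) ≠ ∅ for every such U.
  x = 1: open {1, 3} ∋ x has {1, 3} ∩ (A ∖ {1}) = ∅, so x is NOT a limit point.
  x = 2: opens ∋ x are {1, 2, 3, 4}; each meets A ∖ {2}, so x IS a limit point.
  x = 3: opens ∋ x are {1, 3}, {1, 2, 3, 4}; each meets A ∖ {3}, so x IS a limit point.
  x = 4: opens ∋ x are {1, 2, 3, 4}; each meets A ∖ {4}, so x IS a limit point.
Collecting: A' = {2, 3, 4}.


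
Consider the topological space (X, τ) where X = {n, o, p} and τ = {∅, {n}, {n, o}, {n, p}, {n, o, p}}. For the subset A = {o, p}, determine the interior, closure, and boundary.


int(A) = ∅, cl(A) = {o, p}, ∂A = {o, p}.

Closed sets in (X, τ) are complements of opens:
  closed(X, τ) = {∅, {o}, {p}, {o, p}, {n, o, p}}.
int(A) = ⋃ {U ∈ τ : U ⊆ A}. Opens contained in A: ∅.
Taking the union of these: int(A) = ∅.
cl(A) = ⋂ {C closed : A ⊆ C}. Closed sets containing A: {o, p}, {n, o, p}.
Intersecting these: cl(A) = {o, p}.
∂A = cl(A) ∖ int(A) = {o, p} ∖ ∅ = {o, p}.


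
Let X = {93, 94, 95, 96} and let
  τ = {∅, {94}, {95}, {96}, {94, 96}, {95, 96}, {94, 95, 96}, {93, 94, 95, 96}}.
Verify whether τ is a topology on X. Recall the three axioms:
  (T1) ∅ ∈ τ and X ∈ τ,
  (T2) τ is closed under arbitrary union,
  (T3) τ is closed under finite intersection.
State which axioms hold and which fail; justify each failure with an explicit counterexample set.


τ is NOT a topology on X.

Axiom (T1): ∅ ∈ τ? Yes; X ∈ τ? Yes.
Axiom (T2/T3): check pairwise unions and intersections of members of τ.
Counterexample for (T2): {94} ∪ {95} = {94, 95} ∉ τ. Therefore τ is NOT a topology.


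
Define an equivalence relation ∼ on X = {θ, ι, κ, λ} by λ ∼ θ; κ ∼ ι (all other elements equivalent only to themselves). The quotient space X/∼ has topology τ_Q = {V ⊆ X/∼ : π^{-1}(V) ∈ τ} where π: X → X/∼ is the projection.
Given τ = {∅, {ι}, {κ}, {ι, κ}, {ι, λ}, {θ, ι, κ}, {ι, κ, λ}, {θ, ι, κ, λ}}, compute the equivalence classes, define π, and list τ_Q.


X/∼ = {[θ=λ], [ι=κ]}; |τ_Q| = 3.

Equivalence classes: [θ=λ], [ι=κ].
Quotient map π: X → X/∼ sends θ ↦ [θ=λ], ι ↦ [ι=κ], κ ↦ [ι=κ], λ ↦ [θ=λ].
For each subset V ⊆ X/∼, compute π^{-1}(V) ⊆ X and check whether π^{-1}(V) ∈ τ. V is open in τ_Q iff π^{-1}(V) ∈ τ.
  V = {}: π^{-1}(V) = ∅ ∈ τ ✓.
  V = {[θ=λ]}: π^{-1}(V) = {θ, λ} ∉ τ ✗.
  V = {[ι=κ]}: π^{-1}(V) = {ι, κ} ∈ τ ✓.
  V = {[θ=λ], [ι=κ]}: π^{-1}(V) = {θ, ι, κ, λ} ∈ τ ✓.
Open sets in the quotient: τ_Q = {{}, {[ι=κ]}, {[θ=λ], [ι=κ]}} (3 elements).


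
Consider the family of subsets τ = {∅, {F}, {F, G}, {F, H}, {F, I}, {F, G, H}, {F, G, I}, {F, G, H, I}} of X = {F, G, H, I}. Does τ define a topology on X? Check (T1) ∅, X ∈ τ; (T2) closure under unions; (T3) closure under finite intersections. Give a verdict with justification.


τ is NOT a topology on X.

Axiom (T1): ∅ ∈ τ? Yes; X ∈ τ? Yes.
Axiom (T2/T3): check pairwise unions and intersections of members of τ.
Counterexample for (T2): {F, H} ∪ {F, I} = {F, H, I} ∉ τ. Therefore τ is NOT a topology.


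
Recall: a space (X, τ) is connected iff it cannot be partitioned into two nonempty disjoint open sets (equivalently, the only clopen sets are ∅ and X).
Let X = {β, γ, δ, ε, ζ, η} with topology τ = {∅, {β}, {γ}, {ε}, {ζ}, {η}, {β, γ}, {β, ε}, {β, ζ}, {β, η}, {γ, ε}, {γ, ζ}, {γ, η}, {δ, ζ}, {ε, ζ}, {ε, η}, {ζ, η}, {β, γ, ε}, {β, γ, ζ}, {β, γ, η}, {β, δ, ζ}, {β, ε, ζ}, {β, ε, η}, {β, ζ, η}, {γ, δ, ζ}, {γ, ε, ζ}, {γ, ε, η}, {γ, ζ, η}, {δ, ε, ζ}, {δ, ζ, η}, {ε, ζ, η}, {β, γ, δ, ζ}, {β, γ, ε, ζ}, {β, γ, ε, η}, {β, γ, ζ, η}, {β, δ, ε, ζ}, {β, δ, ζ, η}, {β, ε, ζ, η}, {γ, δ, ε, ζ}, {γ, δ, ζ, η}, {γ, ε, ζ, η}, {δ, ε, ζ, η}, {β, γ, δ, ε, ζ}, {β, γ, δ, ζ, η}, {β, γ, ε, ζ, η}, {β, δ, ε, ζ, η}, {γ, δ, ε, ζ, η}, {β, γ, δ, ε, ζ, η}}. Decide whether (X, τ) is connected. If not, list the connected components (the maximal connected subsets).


(X, τ) is disconnected; components = [{β}, {γ}, {ε}, {η}, {δ, ζ}].

Find clopen sets (U ∈ τ with X ∖ U ∈ τ):
  U = ∅, X ∖ U = {β, γ, δ, ε, ζ, η} — both open, so U is clopen.
  U = {β}, X ∖ U = {γ, δ, ε, ζ, η} — both open, so U is clopen.
  U = {γ}, X ∖ U = {β, δ, ε, ζ, η} — both open, so U is clopen.
  U = {ε}, X ∖ U = {β, γ, δ, ζ, η} — both open, so U is clopen.
  U = {η}, X ∖ U = {β, γ, δ, ε, ζ} — both open, so U is clopen.
  U = {β, γ}, X ∖ U = {δ, ε, ζ, η} — both open, so U is clopen.
  U = {β, ε}, X ∖ U = {γ, δ, ζ, η} — both open, so U is clopen.
  U = {β, η}, X ∖ U = {γ, δ, ε, ζ} — both open, so U is clopen.
  U = {γ, ε}, X ∖ U = {β, δ, ζ, η} — both open, so U is clopen.
  U = {γ, η}, X ∖ U = {β, δ, ε, ζ} — both open, so U is clopen.
  U = {δ, ζ}, X ∖ U = {β, γ, ε, η} — both open, so U is clopen.
  U = {ε, η}, X ∖ U = {β, γ, δ, ζ} — both open, so U is clopen.
  U = {β, γ, ε}, X ∖ U = {δ, ζ, η} — both open, so U is clopen.
  U = {β, γ, η}, X ∖ U = {δ, ε, ζ} — both open, so U is clopen.
  U = {β, δ, ζ}, X ∖ U = {γ, ε, η} — both open, so U is clopen.
  U = {β, ε, η}, X ∖ U = {γ, δ, ζ} — both open, so U is clopen.
  U = {γ, δ, ζ}, X ∖ U = {β, ε, η} — both open, so U is clopen.
  U = {γ, ε, η}, X ∖ U = {β, δ, ζ} — both open, so U is clopen.
  U = {δ, ε, ζ}, X ∖ U = {β, γ, η} — both open, so U is clopen.
  U = {δ, ζ, η}, X ∖ U = {β, γ, ε} — both open, so U is clopen.
  U = {β, γ, δ, ζ}, X ∖ U = {ε, η} — both open, so U is clopen.
  U = {β, γ, ε, η}, X ∖ U = {δ, ζ} — both open, so U is clopen.
  U = {β, δ, ε, ζ}, X ∖ U = {γ, η} — both open, so U is clopen.
  U = {β, δ, ζ, η}, X ∖ U = {γ, ε} — both open, so U is clopen.
  U = {γ, δ, ε, ζ}, X ∖ U = {β, η} — both open, so U is clopen.
  U = {γ, δ, ζ, η}, X ∖ U = {β, ε} — both open, so U is clopen.
  U = {δ, ε, ζ, η}, X ∖ U = {β, γ} — both open, so U is clopen.
  U = {β, γ, δ, ε, ζ}, X ∖ U = {η} — both open, so U is clopen.
  U = {β, γ, δ, ζ, η}, X ∖ U = {ε} — both open, so U is clopen.
  U = {β, δ, ε, ζ, η}, X ∖ U = {γ} — both open, so U is clopen.
  U = {γ, δ, ε, ζ, η}, X ∖ U = {β} — both open, so U is clopen.
  U = {β, γ, δ, ε, ζ, η}, X ∖ U = ∅ — both open, so U is clopen.
Nontrivial clopen(s) exist: e.g. {β, γ, ε}. So (X, τ) is disconnected.
Compute connected components by grouping points that agree on all clopens:
  component: {β}
  component: {γ}
  component: {ε}
  component: {η}
  component: {δ, ζ}


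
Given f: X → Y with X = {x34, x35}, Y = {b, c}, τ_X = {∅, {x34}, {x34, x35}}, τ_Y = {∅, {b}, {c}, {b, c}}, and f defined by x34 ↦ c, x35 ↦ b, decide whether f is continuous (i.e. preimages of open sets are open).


f is NOT continuous.

Compute f^{-1}(U) for each U ∈ τ_Y:
  U = ∅: f^{-1}(U) = ∅ ∈ τ_X ✓.
  U = {b}: f^{-1}(U) = {x35} ∉ τ_X ✗.
  U = {c}: f^{-1}(U) = {x34} ∈ τ_X ✓.
  U = {b, c}: f^{-1}(U) = {x34, x35} ∈ τ_X ✓.
Found U = {b} with f^{-1}(U) = {x35} not in τ_X. Therefore f is NOT continuous.


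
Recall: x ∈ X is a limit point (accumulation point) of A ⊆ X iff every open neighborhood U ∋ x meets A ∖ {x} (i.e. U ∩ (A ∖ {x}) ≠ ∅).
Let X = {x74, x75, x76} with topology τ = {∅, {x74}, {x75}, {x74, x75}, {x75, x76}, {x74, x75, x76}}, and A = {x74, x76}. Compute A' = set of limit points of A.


A' = ∅

For each x ∈ X, list the open sets U ∈ τ with x ∈ U, then check whether U ∩ (A ∖ {x}) ≠ ∅ for every such U.
  x = x74: open {x74} ∋ x has {x74} ∩ (A ∖ {x74}) = ∅, so x is NOT a limit point.
  x = x75: open {x75} ∋ x has {x75} ∩ (A ∖ {x75}) = ∅, so x is NOT a limit point.
  x = x76: open {x75, x76} ∋ x has {x75, x76} ∩ (A ∖ {x76}) = ∅, so x is NOT a limit point.
Collecting: A' = ∅.


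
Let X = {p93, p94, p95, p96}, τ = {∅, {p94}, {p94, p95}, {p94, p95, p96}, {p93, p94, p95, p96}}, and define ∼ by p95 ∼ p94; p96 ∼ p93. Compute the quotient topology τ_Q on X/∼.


X/∼ = {[p93=p96], [p94=p95]}; |τ_Q| = 3.

Equivalence classes: [p93=p96], [p94=p95].
Quotient map π: X → X/∼ sends p93 ↦ [p93=p96], p94 ↦ [p94=p95], p95 ↦ [p94=p95], p96 ↦ [p93=p96].
For each subset V ⊆ X/∼, compute π^{-1}(V) ⊆ X and check whether π^{-1}(V) ∈ τ. V is open in τ_Q iff π^{-1}(V) ∈ τ.
  V = {}: π^{-1}(V) = ∅ ∈ τ ✓.
  V = {[p93=p96]}: π^{-1}(V) = {p93, p96} ∉ τ ✗.
  V = {[p94=p95]}: π^{-1}(V) = {p94, p95} ∈ τ ✓.
  V = {[p93=p96], [p94=p95]}: π^{-1}(V) = {p93, p94, p95, p96} ∈ τ ✓.
Open sets in the quotient: τ_Q = {{}, {[p94=p95]}, {[p93=p96], [p94=p95]}} (3 elements).


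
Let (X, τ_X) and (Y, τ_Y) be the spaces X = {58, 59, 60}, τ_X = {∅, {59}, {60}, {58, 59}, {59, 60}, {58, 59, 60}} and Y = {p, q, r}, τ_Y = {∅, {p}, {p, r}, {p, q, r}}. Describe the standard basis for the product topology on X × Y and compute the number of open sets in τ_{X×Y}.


Basis B = {∅ × ∅, {59} × {p}, {60} × {p}, {58, 59} × {p}, {59} × {p, r}, {59, 60} × {p}, {60} × {p, r}, {58, 59, 60} × {p}, {59} × {p, q, r}, {60} × {p, q, r}, {58, 59} × {p, r}, {59, 60} × {p, r}, {58, 59} × {p, q, r}, {58, 59, 60} × {p, r}, {59, 60} × {p, q, r}, {58, 59, 60} × {p, q, r}}; |τ_{X×Y}| = 40.

Enumerate products U × V with U ∈ τ_X, V ∈ τ_Y (deduplicated):
  ∅ × ∅ = {} (∅)
  {59} × {p} = {(59,p)}
  {60} × {p} = {(60,p)}
  {58, 59} × {p} = {(58,p), (59,p)}
  {59} × {p, r} = {(59,p), (59,r)}
  {59, 60} × {p} = {(59,p), (60,p)}
  {60} × {p, r} = {(60,p), (60,r)}
  {58, 59, 60} × {p} = {(58,p), (59,p), (60,p)}
  {59} × {p, q, r} = {(59,p), (59,q), (59,r)}
  {60} × {p, q, r} = {(60,p), (60,q), (60,r)}
  {58, 59} × {p, r} = {(58,p), (58,r), (59,p), (59,r)}
  {59, 60} × {p, r} = {(59,p), (59,r), (60,p), (60,r)}
  {58, 59} × {p, q, r} = {(58,p), (58,q), (58,r), (59,p), (59,q), (59,r)}
  {58, 59, 60} × {p, r} = {(58,p), (58,r), (59,p), (59,r), (60,p), (60,r)}
  {59, 60} × {p, q, r} = {(59,p), (59,q), (59,r), (60,p), (60,q), (60,r)}
  {58, 59, 60} × {p, q, r} = {(58,p), (58,q), (58,r), (59,p), (59,q), (59,r), (60,p), (60,q), (60,r)}
These 16 distinct sets form the basis B.
Close under arbitrary unions to get τ_{X×Y}; counting gives |τ_{X×Y}| = 40.


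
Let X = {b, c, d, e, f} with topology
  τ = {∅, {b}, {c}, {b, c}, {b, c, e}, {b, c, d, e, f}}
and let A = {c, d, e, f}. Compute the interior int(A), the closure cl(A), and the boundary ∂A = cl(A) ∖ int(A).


int(A) = {c}, cl(A) = {c, d, e, f}, ∂A = {d, e, f}.

Closed sets in (X, τ) are complements of opens:
  closed(X, τ) = {∅, {d, f}, {d, e, f}, {b, d, e, f}, {c, d, e, f}, {b, c, d, e, f}}.
int(A) = ⋃ {U ∈ τ : U ⊆ A}. Opens contained in A: ∅, {c}.
Taking the union of these: int(A) = {c}.
cl(A) = ⋂ {C closed : A ⊆ C}. Closed sets containing A: {c, d, e, f}, {b, c, d, e, f}.
Intersecting these: cl(A) = {c, d, e, f}.
∂A = cl(A) ∖ int(A) = {c, d, e, f} ∖ {c} = {d, e, f}.


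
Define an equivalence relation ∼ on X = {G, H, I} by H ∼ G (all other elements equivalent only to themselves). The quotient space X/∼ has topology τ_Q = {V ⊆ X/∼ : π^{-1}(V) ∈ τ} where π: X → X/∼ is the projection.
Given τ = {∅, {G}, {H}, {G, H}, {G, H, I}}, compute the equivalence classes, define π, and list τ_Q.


X/∼ = {[G=H], [I]}; |τ_Q| = 3.

Equivalence classes: [G=H], [I].
Quotient map π: X → X/∼ sends G ↦ [G=H], H ↦ [G=H], I ↦ [I].
For each subset V ⊆ X/∼, compute π^{-1}(V) ⊆ X and check whether π^{-1}(V) ∈ τ. V is open in τ_Q iff π^{-1}(V) ∈ τ.
  V = {}: π^{-1}(V) = ∅ ∈ τ ✓.
  V = {[G=H]}: π^{-1}(V) = {G, H} ∈ τ ✓.
  V = {[I]}: π^{-1}(V) = {I} ∉ τ ✗.
  V = {[G=H], [I]}: π^{-1}(V) = {G, H, I} ∈ τ ✓.
Open sets in the quotient: τ_Q = {{}, {[G=H]}, {[G=H], [I]}} (3 elements).


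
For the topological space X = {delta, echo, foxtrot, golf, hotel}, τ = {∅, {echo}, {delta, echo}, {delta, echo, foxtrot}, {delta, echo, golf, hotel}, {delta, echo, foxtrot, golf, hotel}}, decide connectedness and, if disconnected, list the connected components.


(X, τ) is connected.

Find clopen sets (U ∈ τ with X ∖ U ∈ τ):
  U = ∅, X ∖ U = {delta, echo, foxtrot, golf, hotel} — both open, so U is clopen.
  U = {delta, echo, foxtrot, golf, hotel}, X ∖ U = ∅ — both open, so U is clopen.
Only trivial clopens (∅ and X) exist, so (X, τ) is connected.
Compute connected components by grouping points that agree on all clopens:
  component: {delta, echo, foxtrot, golf, hotel}
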